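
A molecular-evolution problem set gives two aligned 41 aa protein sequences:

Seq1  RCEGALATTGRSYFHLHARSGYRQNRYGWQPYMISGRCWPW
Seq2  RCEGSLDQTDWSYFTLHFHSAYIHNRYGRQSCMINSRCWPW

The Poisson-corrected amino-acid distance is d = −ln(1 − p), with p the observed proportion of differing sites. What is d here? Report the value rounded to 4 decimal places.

Mismatches occur at site 5 (A↔S), site 7 (A↔D), site 8 (T↔Q), site 10 (G↔D), site 11 (R↔W), site 15 (H↔T), site 18 (A↔F), site 19 (R↔H), site 21 (G↔A), site 23 (R↔I), site 24 (Q↔H), site 29 (W↔R), site 31 (P↔S), site 32 (Y↔C), site 35 (S↔N), site 36 (G↔S).
p = 16/41 = 0.390244.
d = −ln(1 − 0.390244) = −ln(0.609756) = 0.4947.

0.4947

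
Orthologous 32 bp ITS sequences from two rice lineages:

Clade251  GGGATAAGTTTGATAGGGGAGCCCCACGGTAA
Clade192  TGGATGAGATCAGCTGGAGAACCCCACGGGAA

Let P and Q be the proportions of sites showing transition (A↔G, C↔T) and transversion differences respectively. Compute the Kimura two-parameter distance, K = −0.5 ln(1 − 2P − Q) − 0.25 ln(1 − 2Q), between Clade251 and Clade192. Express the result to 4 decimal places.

0.4853

Mismatches occur at site 1 (G/T, transversion), site 6 (A/G, transition), site 9 (T/A, transversion), site 11 (T/C, transition), site 12 (G/A, transition), site 13 (A/G, transition), site 14 (T/C, transition), site 15 (A/T, transversion), site 18 (G/A, transition), site 21 (G/A, transition), site 30 (T/G, transversion).
Of the 11 differences, 7 transitions and 4 transversions over 32 sites: P = 7/32 = 0.218750, Q = 4/32 = 0.125000.
d = −0.5·ln(0.437500) − 0.25·ln(0.750000) = −0.5·(-0.826679) − 0.25·(-0.287682) = 0.4853.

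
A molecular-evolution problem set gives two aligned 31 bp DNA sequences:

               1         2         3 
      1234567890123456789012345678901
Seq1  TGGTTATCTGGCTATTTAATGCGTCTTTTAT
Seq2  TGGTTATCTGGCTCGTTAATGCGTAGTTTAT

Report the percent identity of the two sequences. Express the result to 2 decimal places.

The sequences differ at positions 14 (A/C), 15 (T/G), 25 (C/A), 26 (T/G).
27 of the 31 sites match, so the percent identity is 27/31 × 100 = 87.10%.

87.10%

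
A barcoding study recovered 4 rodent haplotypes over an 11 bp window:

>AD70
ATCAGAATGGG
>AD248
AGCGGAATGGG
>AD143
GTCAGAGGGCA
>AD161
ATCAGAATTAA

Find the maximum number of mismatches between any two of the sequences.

7

Pairwise Hamming distances:
  AD70 vs AD248: 2
  AD70 vs AD143: 5
  AD70 vs AD161: 3
  AD248 vs AD143: 7
  AD248 vs AD161: 5
  AD143 vs AD161: 5
The largest is 7, between AD248 and AD143.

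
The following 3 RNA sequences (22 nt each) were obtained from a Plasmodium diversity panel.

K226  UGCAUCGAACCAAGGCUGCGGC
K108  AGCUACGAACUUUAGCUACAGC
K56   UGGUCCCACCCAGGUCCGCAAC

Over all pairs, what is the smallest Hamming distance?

9

Pairwise Hamming distances:
  K226 vs K108: 9
  K226 vs K56: 10
  K108 vs K56: 13
The smallest is 9, between K226 and K108.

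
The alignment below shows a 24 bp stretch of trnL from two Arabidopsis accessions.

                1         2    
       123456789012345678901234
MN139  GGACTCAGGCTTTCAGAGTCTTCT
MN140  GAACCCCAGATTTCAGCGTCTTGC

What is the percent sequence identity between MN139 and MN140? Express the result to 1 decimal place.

66.7%

Differing sites — 2:G/A; 5:T/C; 7:A/C; 8:G/A; 10:C/A; 17:A/C; 23:C/G; 24:T/C.
16 of the 24 sites match, so the percent identity is 16/24 × 100 = 66.7%.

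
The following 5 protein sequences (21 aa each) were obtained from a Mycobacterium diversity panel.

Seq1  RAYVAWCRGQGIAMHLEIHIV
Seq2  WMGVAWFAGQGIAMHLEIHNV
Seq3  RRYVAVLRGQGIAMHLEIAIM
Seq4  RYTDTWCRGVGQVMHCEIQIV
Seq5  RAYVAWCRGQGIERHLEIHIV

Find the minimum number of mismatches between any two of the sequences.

Pairwise Hamming distances:
  Seq1 vs Seq2: 6
  Seq1 vs Seq3: 5
  Seq1 vs Seq4: 9
  Seq1 vs Seq5: 2
  Seq2 vs Seq3: 9
  Seq2 vs Seq4: 13
  Seq2 vs Seq5: 8
  Seq3 vs Seq4: 12
  Seq3 vs Seq5: 7
  Seq4 vs Seq5: 10
The smallest is 2, between Seq1 and Seq5.

2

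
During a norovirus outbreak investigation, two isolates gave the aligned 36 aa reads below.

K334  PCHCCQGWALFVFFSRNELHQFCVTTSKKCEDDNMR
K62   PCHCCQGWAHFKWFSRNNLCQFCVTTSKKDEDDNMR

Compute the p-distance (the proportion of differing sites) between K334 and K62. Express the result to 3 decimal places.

The sequences differ at positions 10 (L/H), 12 (V/K), 13 (F/W), 18 (E/N), 20 (H/C), 30 (C/D).
There are 6 differences over 36 sites, so p = 6/36 = 0.167.

0.167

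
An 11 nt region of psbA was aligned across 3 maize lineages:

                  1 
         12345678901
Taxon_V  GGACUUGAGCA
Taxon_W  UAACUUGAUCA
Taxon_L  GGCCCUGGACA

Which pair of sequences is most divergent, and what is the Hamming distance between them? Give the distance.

6

Pairwise Hamming distances:
  Taxon_V vs Taxon_W: 3
  Taxon_V vs Taxon_L: 4
  Taxon_W vs Taxon_L: 6
The largest is 6, between Taxon_W and Taxon_L.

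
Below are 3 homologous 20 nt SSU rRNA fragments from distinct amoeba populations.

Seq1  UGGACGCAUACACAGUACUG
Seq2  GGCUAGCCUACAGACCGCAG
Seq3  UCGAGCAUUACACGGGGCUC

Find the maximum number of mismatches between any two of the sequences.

Pairwise Hamming distances:
  Seq1 vs Seq2: 10
  Seq1 vs Seq3: 9
  Seq2 vs Seq3: 14
The largest is 14, between Seq2 and Seq3.

14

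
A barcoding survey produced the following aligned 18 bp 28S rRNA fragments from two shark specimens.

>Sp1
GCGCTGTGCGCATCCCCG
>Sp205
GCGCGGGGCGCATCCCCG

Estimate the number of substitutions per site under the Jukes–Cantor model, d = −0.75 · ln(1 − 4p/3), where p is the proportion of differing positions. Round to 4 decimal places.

The sequences differ at positions 5 (T/G), 7 (T/G).
p = 2/18 = 0.111111.
d = −0.75 · ln(1 − (4/3)·0.111111) = −0.75 · ln(0.851852) = −0.75 · (-0.160342) = 0.1203.

0.1203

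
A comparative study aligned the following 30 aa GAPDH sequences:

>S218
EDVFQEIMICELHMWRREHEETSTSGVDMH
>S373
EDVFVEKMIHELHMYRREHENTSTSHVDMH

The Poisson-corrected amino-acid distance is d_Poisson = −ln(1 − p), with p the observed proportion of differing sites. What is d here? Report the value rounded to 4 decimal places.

Differing sites — 5:Q/V; 7:I/K; 10:C/H; 15:W/Y; 21:E/N; 26:G/H.
p = 6/30 = 0.200000.
d = −ln(1 − 0.200000) = −ln(0.800000) = 0.2231.

0.2231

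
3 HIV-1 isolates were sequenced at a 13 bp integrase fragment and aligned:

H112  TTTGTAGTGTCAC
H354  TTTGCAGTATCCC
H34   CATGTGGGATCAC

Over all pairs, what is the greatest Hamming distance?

Pairwise Hamming distances:
  H112 vs H354: 3
  H112 vs H34: 5
  H354 vs H34: 6
The largest is 6, between H354 and H34.

6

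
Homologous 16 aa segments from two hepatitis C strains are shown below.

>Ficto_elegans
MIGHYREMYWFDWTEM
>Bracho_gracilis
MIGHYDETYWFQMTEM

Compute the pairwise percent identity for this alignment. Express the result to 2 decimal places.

75.00%

The sequences differ at positions 6 (R/D), 8 (M/T), 12 (D/Q), 13 (W/M).
12 of the 16 sites match, so the percent identity is 12/16 × 100 = 75.00%.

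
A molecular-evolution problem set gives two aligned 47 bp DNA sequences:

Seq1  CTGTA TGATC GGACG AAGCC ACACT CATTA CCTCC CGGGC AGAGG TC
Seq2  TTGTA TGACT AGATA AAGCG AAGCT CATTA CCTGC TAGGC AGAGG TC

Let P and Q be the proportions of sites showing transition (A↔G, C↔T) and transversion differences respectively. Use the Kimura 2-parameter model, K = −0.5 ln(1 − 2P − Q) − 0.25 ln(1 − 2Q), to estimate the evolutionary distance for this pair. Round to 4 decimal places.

0.3302

Mismatches occur at site 1 (C↔T, transition), site 9 (T↔C, transition), site 10 (C↔T, transition), site 11 (G↔A, transition), site 14 (C↔T, transition), site 15 (G↔A, transition), site 20 (C↔G, transversion), site 22 (C↔A, transversion), site 23 (A↔G, transition), site 34 (C↔G, transversion), site 36 (C↔T, transition), site 37 (G↔A, transition).
Of the 12 differences, 9 transitions and 3 transversions over 47 sites: P = 9/47 = 0.191489, Q = 3/47 = 0.063830.
d = −0.5·ln(0.553192) − 0.25·ln(0.872340) = −0.5·(-0.592050) − 0.25·(-0.136576) = 0.3302.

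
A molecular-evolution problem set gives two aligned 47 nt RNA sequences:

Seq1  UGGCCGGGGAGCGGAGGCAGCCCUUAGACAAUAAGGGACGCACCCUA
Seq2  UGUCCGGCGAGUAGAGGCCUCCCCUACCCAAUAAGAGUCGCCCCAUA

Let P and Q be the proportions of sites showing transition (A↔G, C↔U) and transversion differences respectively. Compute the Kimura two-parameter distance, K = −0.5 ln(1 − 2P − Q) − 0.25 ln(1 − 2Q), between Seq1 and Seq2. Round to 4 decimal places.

Mismatches occur at site 3 (G/U, transversion), site 8 (G/C, transversion), site 12 (C/U, transition), site 13 (G/A, transition), site 19 (A/C, transversion), site 20 (G/U, transversion), site 24 (U/C, transition), site 27 (G/C, transversion), site 28 (A/C, transversion), site 36 (G/A, transition), site 38 (A/U, transversion), site 42 (A/C, transversion), site 45 (C/A, transversion).
Of the 13 differences, 4 transitions and 9 transversions over 47 sites: P = 4/47 = 0.085106, Q = 9/47 = 0.191489.
d = −0.5·ln(0.638299) − 0.25·ln(0.617022) = −0.5·(-0.448948) − 0.25·(-0.482851) = 0.3452.

0.3452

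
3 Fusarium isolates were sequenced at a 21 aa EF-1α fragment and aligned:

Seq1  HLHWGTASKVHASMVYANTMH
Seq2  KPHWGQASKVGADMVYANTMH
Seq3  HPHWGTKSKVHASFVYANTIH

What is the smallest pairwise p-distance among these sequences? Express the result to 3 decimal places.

0.190

Pairwise Hamming distances:
  Seq1 vs Seq2: 5
  Seq1 vs Seq3: 4
  Seq2 vs Seq3: 7
The smallest is 4 mismatches, between Seq1 and Seq3; p = 4/21 = 0.190.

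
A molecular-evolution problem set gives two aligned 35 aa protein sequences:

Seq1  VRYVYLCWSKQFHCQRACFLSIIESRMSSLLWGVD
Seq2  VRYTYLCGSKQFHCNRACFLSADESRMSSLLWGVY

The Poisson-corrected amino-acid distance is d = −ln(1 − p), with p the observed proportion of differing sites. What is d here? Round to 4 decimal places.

Differing sites — 4:V/T; 8:W/G; 15:Q/N; 22:I/A; 23:I/D; 35:D/Y.
p = 6/35 = 0.171429.
d = −ln(1 − 0.171429) = −ln(0.828571) = 0.1881.

0.1881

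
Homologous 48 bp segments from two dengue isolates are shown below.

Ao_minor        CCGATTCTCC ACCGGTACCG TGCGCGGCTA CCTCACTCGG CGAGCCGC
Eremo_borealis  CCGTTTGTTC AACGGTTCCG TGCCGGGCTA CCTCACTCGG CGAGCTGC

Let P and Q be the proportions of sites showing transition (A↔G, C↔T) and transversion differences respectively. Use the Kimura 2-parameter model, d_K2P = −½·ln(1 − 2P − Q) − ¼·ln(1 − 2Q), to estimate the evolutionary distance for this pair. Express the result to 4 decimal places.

The sequences differ at positions 4 (A/T, transversion), 7 (C/G, transversion), 9 (C/T, transition), 12 (C/A, transversion), 17 (A/T, transversion), 24 (G/C, transversion), 25 (C/G, transversion), 46 (C/T, transition).
Of the 8 differences, 2 transitions and 6 transversions over 48 sites: P = 2/48 = 0.041667, Q = 6/48 = 0.125000.
d = −0.5·ln(0.791666) − 0.25·ln(0.750000) = −0.5·(-0.233616) − 0.25·(-0.287682) = 0.1887.

0.1887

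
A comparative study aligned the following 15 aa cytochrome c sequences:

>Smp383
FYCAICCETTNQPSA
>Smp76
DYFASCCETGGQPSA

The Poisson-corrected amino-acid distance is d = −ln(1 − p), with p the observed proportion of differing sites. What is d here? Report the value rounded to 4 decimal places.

0.4055

Mismatches occur at site 1 (F↔D), site 3 (C↔F), site 5 (I↔S), site 10 (T↔G), site 11 (N↔G).
p = 5/15 = 0.333333.
d = −ln(1 − 0.333333) = −ln(0.666667) = 0.4055.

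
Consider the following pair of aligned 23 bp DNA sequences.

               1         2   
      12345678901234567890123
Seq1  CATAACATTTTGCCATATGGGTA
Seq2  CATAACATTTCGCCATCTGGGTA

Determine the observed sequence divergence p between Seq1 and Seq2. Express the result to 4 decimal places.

0.0870

Differing sites — 11:T/C; 17:A/C.
There are 2 differences over 23 sites, so p = 2/23 = 0.0870.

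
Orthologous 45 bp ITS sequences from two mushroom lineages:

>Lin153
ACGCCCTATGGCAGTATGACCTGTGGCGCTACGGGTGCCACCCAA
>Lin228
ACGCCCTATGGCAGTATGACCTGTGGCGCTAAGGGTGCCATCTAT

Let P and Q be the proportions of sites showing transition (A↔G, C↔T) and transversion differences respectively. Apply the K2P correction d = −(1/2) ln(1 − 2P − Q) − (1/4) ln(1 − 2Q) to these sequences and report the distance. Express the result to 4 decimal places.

Differing sites — 32:C/A (Tv); 41:C/T (Ti); 43:C/T (Ti); 45:A/T (Tv).
Of the 4 differences, 2 transitions and 2 transversions over 45 sites: P = 2/45 = 0.044444, Q = 2/45 = 0.044444.
d = −0.5·ln(0.866668) − 0.25·ln(0.911112) = −0.5·(-0.143099) − 0.25·(-0.093089) = 0.0948.

0.0948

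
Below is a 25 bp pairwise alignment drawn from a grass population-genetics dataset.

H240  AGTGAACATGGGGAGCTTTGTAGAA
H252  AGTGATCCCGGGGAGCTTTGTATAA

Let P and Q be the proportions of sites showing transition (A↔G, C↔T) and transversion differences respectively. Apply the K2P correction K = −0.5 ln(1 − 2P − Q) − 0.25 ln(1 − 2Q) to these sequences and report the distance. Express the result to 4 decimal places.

Differing sites — 6:A/T (Tv); 8:A/C (Tv); 9:T/C (Ti); 23:G/T (Tv).
Of the 4 differences, 1 transition and 3 transversions over 25 sites: P = 1/25 = 0.040000, Q = 3/25 = 0.120000.
d = −0.5·ln(0.800000) − 0.25·ln(0.760000) = −0.5·(-0.223144) − 0.25·(-0.274437) = 0.1802.

0.1802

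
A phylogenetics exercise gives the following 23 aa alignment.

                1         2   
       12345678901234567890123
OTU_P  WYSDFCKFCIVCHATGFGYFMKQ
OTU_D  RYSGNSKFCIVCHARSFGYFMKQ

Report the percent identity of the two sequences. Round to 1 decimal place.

73.9%

Mismatches occur at site 1 (W/R), site 4 (D/G), site 5 (F/N), site 6 (C/S), site 15 (T/R), site 16 (G/S).
17 of the 23 sites match, so the percent identity is 17/23 × 100 = 73.9%.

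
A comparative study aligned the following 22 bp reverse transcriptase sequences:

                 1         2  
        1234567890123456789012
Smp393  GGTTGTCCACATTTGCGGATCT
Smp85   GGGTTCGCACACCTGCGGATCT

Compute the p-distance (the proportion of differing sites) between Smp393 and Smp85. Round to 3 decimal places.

Mismatches occur at site 3 (T/G), site 5 (G/T), site 6 (T/C), site 7 (C/G), site 12 (T/C), site 13 (T/C).
There are 6 differences over 22 sites, so p = 6/22 = 0.273.

0.273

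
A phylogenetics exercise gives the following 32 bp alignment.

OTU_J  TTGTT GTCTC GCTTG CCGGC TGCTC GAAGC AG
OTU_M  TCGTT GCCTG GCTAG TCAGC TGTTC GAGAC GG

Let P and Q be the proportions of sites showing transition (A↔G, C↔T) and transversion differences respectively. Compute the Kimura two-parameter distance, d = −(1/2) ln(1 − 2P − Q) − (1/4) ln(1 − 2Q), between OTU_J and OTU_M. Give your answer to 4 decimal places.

0.4467

Mismatches occur at site 2 (T/C, transition), site 7 (T/C, transition), site 10 (C/G, transversion), site 14 (T/A, transversion), site 16 (C/T, transition), site 18 (G/A, transition), site 23 (C/T, transition), site 28 (A/G, transition), site 29 (G/A, transition), site 31 (A/G, transition).
Of the 10 differences, 8 transitions and 2 transversions over 32 sites: P = 8/32 = 0.250000, Q = 2/32 = 0.062500.
d = −0.5·ln(0.437500) − 0.25·ln(0.875000) = −0.5·(-0.826679) − 0.25·(-0.133531) = 0.4467.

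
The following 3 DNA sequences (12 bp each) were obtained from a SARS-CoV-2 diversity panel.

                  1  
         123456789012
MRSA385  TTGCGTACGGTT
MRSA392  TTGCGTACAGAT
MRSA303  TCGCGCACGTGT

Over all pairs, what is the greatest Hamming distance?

Pairwise Hamming distances:
  MRSA385 vs MRSA392: 2
  MRSA385 vs MRSA303: 4
  MRSA392 vs MRSA303: 5
The largest is 5, between MRSA392 and MRSA303.

5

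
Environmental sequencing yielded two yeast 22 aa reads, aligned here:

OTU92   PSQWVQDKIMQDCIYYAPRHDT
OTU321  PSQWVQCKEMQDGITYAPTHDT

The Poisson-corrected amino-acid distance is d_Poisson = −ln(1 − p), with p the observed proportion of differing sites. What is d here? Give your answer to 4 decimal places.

0.2578

The sequences differ at positions 7 (D/C), 9 (I/E), 13 (C/G), 15 (Y/T), 19 (R/T).
p = 5/22 = 0.227273.
d = −ln(1 − 0.227273) = −ln(0.772727) = 0.2578.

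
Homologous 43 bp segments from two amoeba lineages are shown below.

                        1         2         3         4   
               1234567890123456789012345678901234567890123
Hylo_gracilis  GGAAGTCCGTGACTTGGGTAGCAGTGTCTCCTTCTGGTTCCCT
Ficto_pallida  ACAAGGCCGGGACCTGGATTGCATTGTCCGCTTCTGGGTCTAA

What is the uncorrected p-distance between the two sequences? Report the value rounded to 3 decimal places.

0.326

Differing sites — 1:G/A; 2:G/C; 6:T/G; 10:T/G; 14:T/C; 18:G/A; 20:A/T; 24:G/T; 29:T/C; 30:C/G; 38:T/G; 41:C/T; 42:C/A; 43:T/A.
There are 14 differences over 43 sites, so p = 14/43 = 0.326.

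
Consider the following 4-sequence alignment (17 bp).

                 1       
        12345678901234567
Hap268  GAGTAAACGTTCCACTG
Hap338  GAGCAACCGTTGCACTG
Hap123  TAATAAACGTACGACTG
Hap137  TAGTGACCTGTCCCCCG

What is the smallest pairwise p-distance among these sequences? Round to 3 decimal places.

0.176

Pairwise Hamming distances:
  Hap268 vs Hap338: 3
  Hap268 vs Hap123: 4
  Hap268 vs Hap137: 7
  Hap338 vs Hap123: 7
  Hap338 vs Hap137: 8
  Hap123 vs Hap137: 9
The smallest is 3 mismatches, between Hap268 and Hap338; p = 3/17 = 0.176.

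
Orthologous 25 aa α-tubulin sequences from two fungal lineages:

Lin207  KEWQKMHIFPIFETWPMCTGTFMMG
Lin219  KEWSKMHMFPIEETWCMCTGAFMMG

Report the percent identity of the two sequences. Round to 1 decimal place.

80.0%

The sequences differ at positions 4 (Q/S), 8 (I/M), 12 (F/E), 16 (P/C), 21 (T/A).
20 of the 25 sites match, so the percent identity is 20/25 × 100 = 80.0%.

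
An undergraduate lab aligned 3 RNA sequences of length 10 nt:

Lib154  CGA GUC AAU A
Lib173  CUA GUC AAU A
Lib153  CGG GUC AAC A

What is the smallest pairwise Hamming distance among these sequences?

1

Pairwise Hamming distances:
  Lib154 vs Lib173: 1
  Lib154 vs Lib153: 2
  Lib173 vs Lib153: 3
The smallest is 1, between Lib154 and Lib173.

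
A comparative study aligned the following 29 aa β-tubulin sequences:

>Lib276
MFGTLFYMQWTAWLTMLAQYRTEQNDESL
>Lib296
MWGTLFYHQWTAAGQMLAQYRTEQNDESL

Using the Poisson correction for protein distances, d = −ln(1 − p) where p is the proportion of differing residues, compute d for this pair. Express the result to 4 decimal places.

0.1892

The sequences differ at positions 2 (F/W), 8 (M/H), 13 (W/A), 14 (L/G), 15 (T/Q).
p = 5/29 = 0.172414.
d = −ln(1 − 0.172414) = −ln(0.827586) = 0.1892.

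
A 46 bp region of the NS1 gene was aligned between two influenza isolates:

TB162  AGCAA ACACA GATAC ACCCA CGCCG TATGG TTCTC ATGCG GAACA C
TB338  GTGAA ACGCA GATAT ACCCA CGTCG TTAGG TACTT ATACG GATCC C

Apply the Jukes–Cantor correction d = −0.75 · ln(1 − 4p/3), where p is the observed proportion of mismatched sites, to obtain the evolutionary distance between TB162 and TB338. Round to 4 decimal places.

Differing sites — 1:A/G; 2:G/T; 3:C/G; 8:A/G; 15:C/T; 23:C/T; 27:A/T; 28:T/A; 32:T/A; 35:C/T; 38:G/A; 43:A/T; 45:A/C.
p = 13/46 = 0.282609.
d = −0.75 · ln(1 − (4/3)·0.282609) = −0.75 · ln(0.623188) = −0.75 · (-0.472907) = 0.3547.

0.3547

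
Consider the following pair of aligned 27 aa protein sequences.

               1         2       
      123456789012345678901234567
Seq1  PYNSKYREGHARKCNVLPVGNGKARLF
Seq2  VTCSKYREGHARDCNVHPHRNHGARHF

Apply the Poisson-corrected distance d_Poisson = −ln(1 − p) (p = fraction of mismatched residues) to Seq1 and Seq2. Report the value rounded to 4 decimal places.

The sequences differ at positions 1 (P/V), 2 (Y/T), 3 (N/C), 13 (K/D), 17 (L/H), 19 (V/H), 20 (G/R), 22 (G/H), 23 (K/G), 26 (L/H).
p = 10/27 = 0.370370.
d = −ln(1 − 0.370370) = −ln(0.629630) = 0.4626.

0.4626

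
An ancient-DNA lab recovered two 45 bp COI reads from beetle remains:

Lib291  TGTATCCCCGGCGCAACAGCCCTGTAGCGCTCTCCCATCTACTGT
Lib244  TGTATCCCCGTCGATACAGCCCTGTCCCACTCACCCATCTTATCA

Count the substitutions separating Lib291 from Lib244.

11

The sequences differ at positions 11 (G/T), 14 (C/A), 15 (A/T), 26 (A/C), 27 (G/C), 29 (G/A), 33 (T/A), 41 (A/T), 42 (C/A), 44 (G/C), 45 (T/A).
That gives 11 mismatches out of 45 aligned sites, so the Hamming distance is 11.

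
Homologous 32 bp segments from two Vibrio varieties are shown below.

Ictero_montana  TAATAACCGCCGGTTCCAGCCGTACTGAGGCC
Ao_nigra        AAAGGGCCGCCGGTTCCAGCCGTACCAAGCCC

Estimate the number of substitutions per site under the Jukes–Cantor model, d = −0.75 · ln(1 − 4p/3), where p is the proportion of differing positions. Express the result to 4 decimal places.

0.2586

Differing sites — 1:T/A; 4:T/G; 5:A/G; 6:A/G; 26:T/C; 27:G/A; 30:G/C.
p = 7/32 = 0.218750.
d = −0.75 · ln(1 − (4/3)·0.218750) = −0.75 · ln(0.708333) = −0.75 · (-0.344841) = 0.2586.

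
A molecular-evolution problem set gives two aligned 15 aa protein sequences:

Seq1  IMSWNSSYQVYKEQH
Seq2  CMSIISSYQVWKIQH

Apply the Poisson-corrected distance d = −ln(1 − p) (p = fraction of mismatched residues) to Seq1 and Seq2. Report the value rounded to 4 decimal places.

0.4055

Differing sites — 1:I/C; 4:W/I; 5:N/I; 11:Y/W; 13:E/I.
p = 5/15 = 0.333333.
d = −ln(1 − 0.333333) = −ln(0.666667) = 0.4055.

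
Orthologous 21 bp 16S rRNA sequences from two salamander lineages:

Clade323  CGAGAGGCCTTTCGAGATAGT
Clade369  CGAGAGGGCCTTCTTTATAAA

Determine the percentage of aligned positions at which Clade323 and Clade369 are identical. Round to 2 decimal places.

66.67%

Differing sites — 8:C/G; 10:T/C; 14:G/T; 15:A/T; 16:G/T; 20:G/A; 21:T/A.
14 of the 21 sites match, so the percent identity is 14/21 × 100 = 66.67%.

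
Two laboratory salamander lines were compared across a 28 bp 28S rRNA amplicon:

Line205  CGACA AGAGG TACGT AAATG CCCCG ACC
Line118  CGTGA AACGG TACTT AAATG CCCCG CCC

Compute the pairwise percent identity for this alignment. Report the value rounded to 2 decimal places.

78.57%

The sequences differ at positions 3 (A/T), 4 (C/G), 7 (G/A), 8 (A/C), 14 (G/T), 26 (A/C).
22 of the 28 sites match, so the percent identity is 22/28 × 100 = 78.57%.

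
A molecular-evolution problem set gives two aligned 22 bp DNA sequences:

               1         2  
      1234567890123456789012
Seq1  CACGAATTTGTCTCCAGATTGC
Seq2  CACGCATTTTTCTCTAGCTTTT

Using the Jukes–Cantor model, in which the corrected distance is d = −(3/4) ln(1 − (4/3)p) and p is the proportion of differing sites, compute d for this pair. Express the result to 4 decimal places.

0.3390

Mismatches occur at site 5 (A/C), site 10 (G/T), site 15 (C/T), site 18 (A/C), site 21 (G/T), site 22 (C/T).
p = 6/22 = 0.272727.
d = −0.75 · ln(1 − (4/3)·0.272727) = −0.75 · ln(0.636364) = −0.75 · (-0.451985) = 0.3390.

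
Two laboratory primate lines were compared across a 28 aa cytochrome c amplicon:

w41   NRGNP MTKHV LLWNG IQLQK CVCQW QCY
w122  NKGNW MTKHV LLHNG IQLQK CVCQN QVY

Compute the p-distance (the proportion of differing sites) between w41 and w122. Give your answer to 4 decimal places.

Differing sites — 2:R/K; 5:P/W; 13:W/H; 25:W/N; 27:C/V.
There are 5 differences over 28 sites, so p = 5/28 = 0.1786.

0.1786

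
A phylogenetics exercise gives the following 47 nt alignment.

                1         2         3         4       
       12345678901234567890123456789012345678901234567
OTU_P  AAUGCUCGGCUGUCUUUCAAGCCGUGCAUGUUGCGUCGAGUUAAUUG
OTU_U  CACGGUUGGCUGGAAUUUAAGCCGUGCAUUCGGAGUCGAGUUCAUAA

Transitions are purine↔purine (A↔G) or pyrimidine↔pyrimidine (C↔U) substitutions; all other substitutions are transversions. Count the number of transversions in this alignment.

10

Mismatches occur at site 1 (A↔C, transversion), site 3 (U↔C, transition), site 5 (C↔G, transversion), site 7 (C↔U, transition), site 13 (U↔G, transversion), site 14 (C↔A, transversion), site 15 (U↔A, transversion), site 18 (C↔U, transition), site 30 (G↔U, transversion), site 31 (U↔C, transition), site 32 (U↔G, transversion), site 34 (C↔A, transversion), site 43 (A↔C, transversion), site 46 (U↔A, transversion), site 47 (G↔A, transition).
Of the 15 differences, 5 transitions and 10 transversions, so the answer is 10.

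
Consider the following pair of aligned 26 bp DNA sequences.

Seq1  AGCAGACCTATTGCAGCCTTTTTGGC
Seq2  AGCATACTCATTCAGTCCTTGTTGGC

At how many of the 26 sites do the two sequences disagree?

8

The sequences differ at positions 5 (G/T), 8 (C/T), 9 (T/C), 13 (G/C), 14 (C/A), 15 (A/G), 16 (G/T), 21 (T/G).
That gives 8 mismatches out of 26 aligned sites, so the Hamming distance is 8.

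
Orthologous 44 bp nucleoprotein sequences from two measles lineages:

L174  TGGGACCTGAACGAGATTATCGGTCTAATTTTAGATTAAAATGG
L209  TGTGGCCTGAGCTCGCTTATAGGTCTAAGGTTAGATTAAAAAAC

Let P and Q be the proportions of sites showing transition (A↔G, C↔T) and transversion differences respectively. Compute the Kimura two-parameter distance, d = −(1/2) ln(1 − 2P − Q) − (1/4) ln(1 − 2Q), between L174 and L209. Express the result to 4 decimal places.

0.3400

Differing sites — 3:G/T (Tv); 5:A/G (Ti); 11:A/G (Ti); 13:G/T (Tv); 14:A/C (Tv); 16:A/C (Tv); 21:C/A (Tv); 29:T/G (Tv); 30:T/G (Tv); 42:T/A (Tv); 43:G/A (Ti); 44:G/C (Tv).
Of the 12 differences, 3 transitions and 9 transversions over 44 sites: P = 3/44 = 0.068182, Q = 9/44 = 0.204545.
d = −0.5·ln(0.659091) − 0.25·ln(0.590910) = −0.5·(-0.416894) − 0.25·(-0.526092) = 0.3400.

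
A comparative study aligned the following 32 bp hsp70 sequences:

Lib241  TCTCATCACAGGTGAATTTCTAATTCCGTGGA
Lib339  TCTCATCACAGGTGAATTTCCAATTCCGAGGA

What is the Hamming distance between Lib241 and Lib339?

The sequences differ at positions 21 (T/C), 29 (T/A).
That gives 2 mismatches out of 32 aligned sites, so the Hamming distance is 2.

2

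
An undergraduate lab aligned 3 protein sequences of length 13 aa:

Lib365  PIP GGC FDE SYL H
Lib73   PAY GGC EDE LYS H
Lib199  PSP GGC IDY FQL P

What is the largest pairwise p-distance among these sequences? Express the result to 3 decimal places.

0.615

Pairwise Hamming distances:
  Lib365 vs Lib73: 5
  Lib365 vs Lib199: 6
  Lib73 vs Lib199: 8
The largest is 8 mismatches, between Lib73 and Lib199; p = 8/13 = 0.615.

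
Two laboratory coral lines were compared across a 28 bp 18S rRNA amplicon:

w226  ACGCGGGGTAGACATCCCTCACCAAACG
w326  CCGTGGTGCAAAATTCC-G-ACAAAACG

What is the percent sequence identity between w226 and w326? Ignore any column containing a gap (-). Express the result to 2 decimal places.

65.38%

Excluding the 2 gap columns leaves 26 comparable sites.
Differing sites — 1:A/C; 4:C/T; 7:G/T; 9:T/C; 11:G/A; 13:C/A; 14:A/T; 19:T/G; 23:C/A.
17 of the 26 comparable sites match, so the percent identity is 17/26 × 100 = 65.38%.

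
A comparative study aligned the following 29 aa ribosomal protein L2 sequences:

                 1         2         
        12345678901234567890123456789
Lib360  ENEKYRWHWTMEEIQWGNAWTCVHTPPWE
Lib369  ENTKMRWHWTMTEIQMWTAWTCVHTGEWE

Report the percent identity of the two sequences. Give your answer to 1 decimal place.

Differing sites — 3:E/T; 5:Y/M; 12:E/T; 16:W/M; 17:G/W; 18:N/T; 26:P/G; 27:P/E.
21 of the 29 sites match, so the percent identity is 21/29 × 100 = 72.4%.

72.4%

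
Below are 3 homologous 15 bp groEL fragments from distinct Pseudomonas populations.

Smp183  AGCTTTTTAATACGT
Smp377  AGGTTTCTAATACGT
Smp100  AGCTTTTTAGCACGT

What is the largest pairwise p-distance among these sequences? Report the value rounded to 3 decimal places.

0.267

Pairwise Hamming distances:
  Smp183 vs Smp377: 2
  Smp183 vs Smp100: 2
  Smp377 vs Smp100: 4
The largest is 4 mismatches, between Smp377 and Smp100; p = 4/15 = 0.267.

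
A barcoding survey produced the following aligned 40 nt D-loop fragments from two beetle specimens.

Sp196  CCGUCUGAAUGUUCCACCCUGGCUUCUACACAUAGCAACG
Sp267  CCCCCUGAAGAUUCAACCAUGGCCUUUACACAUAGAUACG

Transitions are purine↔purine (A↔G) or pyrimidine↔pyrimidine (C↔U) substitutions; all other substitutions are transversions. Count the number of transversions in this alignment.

6

Mismatches occur at site 3 (G/C, transversion), site 4 (U/C, transition), site 10 (U/G, transversion), site 11 (G/A, transition), site 15 (C/A, transversion), site 19 (C/A, transversion), site 24 (U/C, transition), site 26 (C/U, transition), site 36 (C/A, transversion), site 37 (A/U, transversion).
Of the 10 differences, 4 transitions and 6 transversions, so the answer is 6.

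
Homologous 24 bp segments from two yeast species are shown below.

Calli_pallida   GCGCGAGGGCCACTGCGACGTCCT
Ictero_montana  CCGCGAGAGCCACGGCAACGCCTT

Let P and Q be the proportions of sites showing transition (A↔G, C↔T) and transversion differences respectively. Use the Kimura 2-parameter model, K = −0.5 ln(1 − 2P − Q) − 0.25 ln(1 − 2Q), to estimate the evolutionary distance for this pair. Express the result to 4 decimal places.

0.3151

Differing sites — 1:G/C (Tv); 8:G/A (Ti); 14:T/G (Tv); 17:G/A (Ti); 21:T/C (Ti); 23:C/T (Ti).
Of the 6 differences, 4 transitions and 2 transversions over 24 sites: P = 4/24 = 0.166667, Q = 2/24 = 0.083333.
d = −0.5·ln(0.583333) − 0.25·ln(0.833334) = −0.5·(-0.538997) − 0.25·(-0.182321) = 0.3151.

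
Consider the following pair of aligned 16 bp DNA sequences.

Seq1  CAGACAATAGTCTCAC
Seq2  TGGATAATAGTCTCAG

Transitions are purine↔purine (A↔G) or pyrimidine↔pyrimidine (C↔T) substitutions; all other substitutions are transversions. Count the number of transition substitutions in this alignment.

Differing sites — 1:C/T (Ti); 2:A/G (Ti); 5:C/T (Ti); 16:C/G (Tv).
Of the 4 differences, 3 transitions and 1 transversion, so the answer is 3.

3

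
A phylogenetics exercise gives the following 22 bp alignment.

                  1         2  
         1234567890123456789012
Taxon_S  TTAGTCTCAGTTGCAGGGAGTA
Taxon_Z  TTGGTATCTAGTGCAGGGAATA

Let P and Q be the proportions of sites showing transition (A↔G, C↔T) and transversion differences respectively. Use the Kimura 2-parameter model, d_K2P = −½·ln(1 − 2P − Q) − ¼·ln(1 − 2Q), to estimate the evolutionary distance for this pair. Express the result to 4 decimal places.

0.3427

The sequences differ at positions 3 (A/G, transition), 6 (C/A, transversion), 9 (A/T, transversion), 10 (G/A, transition), 11 (T/G, transversion), 20 (G/A, transition).
Of the 6 differences, 3 transitions and 3 transversions over 22 sites: P = 3/22 = 0.136364, Q = 3/22 = 0.136364.
d = −0.5·ln(0.590908) − 0.25·ln(0.727272) = −0.5·(-0.526095) − 0.25·(-0.318455) = 0.3427.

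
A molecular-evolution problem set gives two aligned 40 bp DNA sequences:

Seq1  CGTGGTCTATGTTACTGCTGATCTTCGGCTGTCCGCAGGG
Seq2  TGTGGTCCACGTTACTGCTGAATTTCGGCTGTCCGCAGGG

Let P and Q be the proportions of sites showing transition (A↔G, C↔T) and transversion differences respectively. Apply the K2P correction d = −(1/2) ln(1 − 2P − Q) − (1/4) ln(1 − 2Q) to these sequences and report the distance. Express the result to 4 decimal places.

0.1403

Differing sites — 1:C/T (Ti); 8:T/C (Ti); 10:T/C (Ti); 22:T/A (Tv); 23:C/T (Ti).
Of the 5 differences, 4 transitions and 1 transversion over 40 sites: P = 4/40 = 0.100000, Q = 1/40 = 0.025000.
d = −0.5·ln(0.775000) − 0.25·ln(0.950000) = −0.5·(-0.254892) − 0.25·(-0.051293) = 0.1403.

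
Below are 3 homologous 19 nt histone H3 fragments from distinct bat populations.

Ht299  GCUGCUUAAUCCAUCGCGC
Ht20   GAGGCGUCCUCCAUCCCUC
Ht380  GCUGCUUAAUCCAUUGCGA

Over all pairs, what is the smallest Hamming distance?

Pairwise Hamming distances:
  Ht299 vs Ht20: 7
  Ht299 vs Ht380: 2
  Ht20 vs Ht380: 9
The smallest is 2, between Ht299 and Ht380.

2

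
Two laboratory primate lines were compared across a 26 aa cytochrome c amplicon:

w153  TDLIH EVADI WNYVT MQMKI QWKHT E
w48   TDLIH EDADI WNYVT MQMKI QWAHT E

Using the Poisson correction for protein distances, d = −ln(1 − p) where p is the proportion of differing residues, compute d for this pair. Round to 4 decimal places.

0.0800

The sequences differ at positions 7 (V/D), 23 (K/A).
p = 2/26 = 0.076923.
d = −ln(1 − 0.076923) = −ln(0.923077) = 0.0800.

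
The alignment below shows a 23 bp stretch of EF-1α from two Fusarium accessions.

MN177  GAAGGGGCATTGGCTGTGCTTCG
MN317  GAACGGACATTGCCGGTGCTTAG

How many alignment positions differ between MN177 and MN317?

Mismatches occur at site 4 (G→C), site 7 (G→A), site 13 (G→C), site 15 (T→G), site 22 (C→A).
That gives 5 mismatches out of 23 aligned sites, so the Hamming distance is 5.

5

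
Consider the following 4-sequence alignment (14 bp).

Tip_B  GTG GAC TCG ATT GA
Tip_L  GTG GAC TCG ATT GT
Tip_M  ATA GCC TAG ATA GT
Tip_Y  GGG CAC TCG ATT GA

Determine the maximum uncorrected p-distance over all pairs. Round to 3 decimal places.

0.571

Pairwise Hamming distances:
  Tip_B vs Tip_L: 1
  Tip_B vs Tip_M: 6
  Tip_B vs Tip_Y: 2
  Tip_L vs Tip_M: 5
  Tip_L vs Tip_Y: 3
  Tip_M vs Tip_Y: 8
The largest is 8 mismatches, between Tip_M and Tip_Y; p = 8/14 = 0.571.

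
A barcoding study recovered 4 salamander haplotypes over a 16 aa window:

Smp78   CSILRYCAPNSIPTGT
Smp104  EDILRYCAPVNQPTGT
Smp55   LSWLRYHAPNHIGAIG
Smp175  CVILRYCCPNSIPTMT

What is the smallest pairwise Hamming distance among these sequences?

3

Pairwise Hamming distances:
  Smp78 vs Smp104: 5
  Smp78 vs Smp55: 8
  Smp78 vs Smp175: 3
  Smp104 vs Smp55: 11
  Smp104 vs Smp175: 7
  Smp55 vs Smp175: 10
The smallest is 3, between Smp78 and Smp175.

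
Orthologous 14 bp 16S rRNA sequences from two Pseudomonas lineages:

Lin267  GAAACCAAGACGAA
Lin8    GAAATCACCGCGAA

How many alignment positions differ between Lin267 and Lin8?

4

The sequences differ at positions 5 (C/T), 8 (A/C), 9 (G/C), 10 (A/G).
That gives 4 mismatches out of 14 aligned sites, so the Hamming distance is 4.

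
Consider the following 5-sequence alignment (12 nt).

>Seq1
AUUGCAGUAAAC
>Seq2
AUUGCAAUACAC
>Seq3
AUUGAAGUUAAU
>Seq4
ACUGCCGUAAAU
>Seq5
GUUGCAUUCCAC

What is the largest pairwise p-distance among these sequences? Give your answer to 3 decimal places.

0.583

Pairwise Hamming distances:
  Seq1 vs Seq2: 2
  Seq1 vs Seq3: 3
  Seq1 vs Seq4: 3
  Seq1 vs Seq5: 4
  Seq2 vs Seq3: 5
  Seq2 vs Seq4: 5
  Seq2 vs Seq5: 3
  Seq3 vs Seq4: 4
  Seq3 vs Seq5: 6
  Seq4 vs Seq5: 7
The largest is 7 mismatches, between Seq4 and Seq5; p = 7/12 = 0.583.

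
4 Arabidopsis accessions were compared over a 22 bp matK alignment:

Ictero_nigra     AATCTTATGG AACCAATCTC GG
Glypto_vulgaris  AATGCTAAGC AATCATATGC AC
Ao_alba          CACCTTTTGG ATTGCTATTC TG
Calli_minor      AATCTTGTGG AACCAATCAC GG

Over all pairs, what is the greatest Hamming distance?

13

Pairwise Hamming distances:
  Ictero_nigra vs Glypto_vulgaris: 11
  Ictero_nigra vs Ao_alba: 11
  Ictero_nigra vs Calli_minor: 2
  Glypto_vulgaris vs Ao_alba: 13
  Glypto_vulgaris vs Calli_minor: 12
  Ao_alba vs Calli_minor: 12
The largest is 13, between Glypto_vulgaris and Ao_alba.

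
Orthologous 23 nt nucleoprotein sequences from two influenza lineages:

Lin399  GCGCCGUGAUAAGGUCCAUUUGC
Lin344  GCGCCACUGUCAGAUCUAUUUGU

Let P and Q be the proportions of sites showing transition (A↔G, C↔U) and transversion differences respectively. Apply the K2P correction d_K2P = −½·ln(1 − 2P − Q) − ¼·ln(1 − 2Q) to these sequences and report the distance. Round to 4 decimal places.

0.5169

Mismatches occur at site 6 (G/A, transition), site 7 (U/C, transition), site 8 (G/U, transversion), site 9 (A/G, transition), site 11 (A/C, transversion), site 14 (G/A, transition), site 17 (C/U, transition), site 23 (C/U, transition).
Of the 8 differences, 6 transitions and 2 transversions over 23 sites: P = 6/23 = 0.260870, Q = 2/23 = 0.086957.
d = −0.5·ln(0.391303) − 0.25·ln(0.826086) = −0.5·(-0.938273) − 0.25·(-0.191056) = 0.5169.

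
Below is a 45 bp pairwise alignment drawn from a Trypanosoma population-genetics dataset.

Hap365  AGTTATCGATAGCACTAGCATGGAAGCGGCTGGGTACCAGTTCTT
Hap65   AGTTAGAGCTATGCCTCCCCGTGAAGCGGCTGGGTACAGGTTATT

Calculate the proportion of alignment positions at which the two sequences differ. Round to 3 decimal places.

Differing sites — 6:T/G; 7:C/A; 9:A/C; 12:G/T; 13:C/G; 14:A/C; 17:A/C; 18:G/C; 20:A/C; 21:T/G; 22:G/T; 38:C/A; 39:A/G; 43:C/A.
There are 14 differences over 45 sites, so p = 14/45 = 0.311.

0.311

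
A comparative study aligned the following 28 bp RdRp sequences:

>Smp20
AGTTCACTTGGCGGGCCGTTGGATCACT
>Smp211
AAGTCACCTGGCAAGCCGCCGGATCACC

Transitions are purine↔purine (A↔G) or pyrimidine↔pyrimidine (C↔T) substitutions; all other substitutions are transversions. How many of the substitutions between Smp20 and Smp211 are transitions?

7

Differing sites — 2:G/A (Ti); 3:T/G (Tv); 8:T/C (Ti); 13:G/A (Ti); 14:G/A (Ti); 19:T/C (Ti); 20:T/C (Ti); 28:T/C (Ti).
Of the 8 differences, 7 transitions and 1 transversion, so the answer is 7.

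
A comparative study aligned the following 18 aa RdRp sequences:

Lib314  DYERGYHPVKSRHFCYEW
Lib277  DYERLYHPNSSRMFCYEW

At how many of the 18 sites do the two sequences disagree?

4

Differing sites — 5:G/L; 9:V/N; 10:K/S; 13:H/M.
That gives 4 mismatches out of 18 aligned sites, so the Hamming distance is 4.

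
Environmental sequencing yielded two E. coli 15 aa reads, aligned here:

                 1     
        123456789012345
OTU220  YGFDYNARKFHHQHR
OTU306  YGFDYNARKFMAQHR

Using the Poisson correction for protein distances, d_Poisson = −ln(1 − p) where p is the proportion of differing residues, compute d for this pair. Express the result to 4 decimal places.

Differing sites — 11:H/M; 12:H/A.
p = 2/15 = 0.133333.
d = −ln(1 − 0.133333) = −ln(0.866667) = 0.1431.

0.1431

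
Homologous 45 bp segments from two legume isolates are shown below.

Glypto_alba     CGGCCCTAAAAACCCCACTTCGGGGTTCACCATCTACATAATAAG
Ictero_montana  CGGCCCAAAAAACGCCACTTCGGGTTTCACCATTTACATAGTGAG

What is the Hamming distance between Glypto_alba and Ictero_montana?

Differing sites — 7:T/A; 14:C/G; 25:G/T; 34:C/T; 41:A/G; 43:A/G.
That gives 6 mismatches out of 45 aligned sites, so the Hamming distance is 6.

6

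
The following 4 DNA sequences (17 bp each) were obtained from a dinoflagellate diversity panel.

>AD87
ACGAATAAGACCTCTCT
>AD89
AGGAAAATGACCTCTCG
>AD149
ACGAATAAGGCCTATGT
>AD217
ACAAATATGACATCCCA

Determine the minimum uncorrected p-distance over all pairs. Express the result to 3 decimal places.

Pairwise Hamming distances:
  AD87 vs AD89: 4
  AD87 vs AD149: 3
  AD87 vs AD217: 5
  AD89 vs AD149: 7
  AD89 vs AD217: 6
  AD149 vs AD217: 8
The smallest is 3 mismatches, between AD87 and AD149; p = 3/17 = 0.176.

0.176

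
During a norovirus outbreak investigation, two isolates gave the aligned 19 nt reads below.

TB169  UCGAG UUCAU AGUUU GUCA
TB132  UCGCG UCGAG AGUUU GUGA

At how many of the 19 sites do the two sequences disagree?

Mismatches occur at site 4 (A→C), site 7 (U→C), site 8 (C→G), site 10 (U→G), site 18 (C→G).
That gives 5 mismatches out of 19 aligned sites, so the Hamming distance is 5.

5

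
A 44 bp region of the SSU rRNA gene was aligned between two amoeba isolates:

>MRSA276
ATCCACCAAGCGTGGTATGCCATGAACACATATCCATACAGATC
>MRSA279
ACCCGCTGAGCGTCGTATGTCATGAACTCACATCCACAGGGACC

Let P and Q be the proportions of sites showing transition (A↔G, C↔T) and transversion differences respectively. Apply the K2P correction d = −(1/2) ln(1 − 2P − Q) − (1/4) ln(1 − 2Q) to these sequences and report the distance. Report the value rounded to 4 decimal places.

0.3610

Mismatches occur at site 2 (T→C, transition), site 5 (A→G, transition), site 7 (C→T, transition), site 8 (A→G, transition), site 14 (G→C, transversion), site 20 (C→T, transition), site 28 (A→T, transversion), site 31 (T→C, transition), site 37 (T→C, transition), site 39 (C→G, transversion), site 40 (A→G, transition), site 43 (T→C, transition).
Of the 12 differences, 9 transitions and 3 transversions over 44 sites: P = 9/44 = 0.204545, Q = 3/44 = 0.068182.
d = −0.5·ln(0.522728) − 0.25·ln(0.863636) = −0.5·(-0.648694) − 0.25·(-0.146604) = 0.3610.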